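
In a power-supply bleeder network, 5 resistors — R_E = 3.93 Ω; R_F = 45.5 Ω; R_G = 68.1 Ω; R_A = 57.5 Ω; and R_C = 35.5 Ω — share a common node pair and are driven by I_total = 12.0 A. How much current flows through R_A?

ΣG = 1/3.93 + 1/45.5 + 1/68.1 + 1/57.5 + 1/35.5 = 0.3367.
Current divider: I(R_A) = I_total · G_k/ΣG = 12.0 × (0.01739/0.3367) = 12.0 × 0.05166 = 0.6199 A.

I ≈ 0.620 A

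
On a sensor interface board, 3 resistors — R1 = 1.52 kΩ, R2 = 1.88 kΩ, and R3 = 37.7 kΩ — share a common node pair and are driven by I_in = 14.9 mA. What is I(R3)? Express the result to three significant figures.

I ≈ 0.325 mA

ΣG = 1/1.52 + 1/1.88 + 1/37.7 = 1.216.
By the current-divider rule, I = I_in · G_k/ΣG = 14.9 × 0.02181 = 0.3249 mA.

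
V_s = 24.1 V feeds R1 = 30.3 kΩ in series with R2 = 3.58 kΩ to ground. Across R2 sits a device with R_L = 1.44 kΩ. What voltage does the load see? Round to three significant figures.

R2 ‖ R_L = (3.58 × 1.44)/(3.58 + 1.44) = 1.027 kΩ.
Voltage divider with the loaded lower leg: V_out = 24.1 × 1.027/(30.3 + 1.027) = 24.1 × 0.03278 = 0.7900 V.
(Unloaded it would be 2.55 V; the load pulls it down.)

V_out ≈ 0.790 V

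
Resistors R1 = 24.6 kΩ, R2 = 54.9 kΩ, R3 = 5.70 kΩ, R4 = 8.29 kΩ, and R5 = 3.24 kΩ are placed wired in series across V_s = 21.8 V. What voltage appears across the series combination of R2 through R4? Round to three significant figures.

V ≈ 15.5 V

ΣR = 24.6 + 54.9 + 5.70 + 8.29 + 3.24 = 96.73 kΩ.
R_{R2..R4} = 54.9 + 5.70 + 8.29 = 68.89 kΩ.
Voltage divider: V = V_s · (68.89 / 96.73) = 21.8 × 0.7122 = 15.53 V.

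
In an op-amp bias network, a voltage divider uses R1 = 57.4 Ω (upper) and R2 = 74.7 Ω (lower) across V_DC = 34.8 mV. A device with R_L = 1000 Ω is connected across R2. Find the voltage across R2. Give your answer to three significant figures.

V_out ≈ 19.1 mV

The load sits in parallel with R2, giving an effective lower resistance R2' = R2·R_L/(R2+R_L) = 69.51 Ω.
Now apply the divider: V_out = 34.8 × 0.5477 = 19.06 mV.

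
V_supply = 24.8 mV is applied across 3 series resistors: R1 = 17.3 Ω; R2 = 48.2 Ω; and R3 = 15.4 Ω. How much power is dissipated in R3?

P ≈ 1.45 µW

Series current I = V_supply/ΣR = 24.8/80.90 = 0.3066 mA.
P = I²R = 0.09397 × 15.4 = 1.447 µW.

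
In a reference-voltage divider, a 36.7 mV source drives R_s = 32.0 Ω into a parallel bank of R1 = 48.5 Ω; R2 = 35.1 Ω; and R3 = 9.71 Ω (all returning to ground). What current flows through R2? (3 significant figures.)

I ≈ 0.178 mA

Parallel bank: R_p = 1/(1/48.5 + 1/35.1 + 1/9.71) = 6.575 Ω.
V_A = 36.7 × 6.575/38.57 = 6.255 mV.
I(R2) = V_A / R2 = 6.255/35.1 = 0.1782 mA.
(Check via current divider: I_total = 0.9514 mA; share G_k/ΣG = 0.1873 → same result.)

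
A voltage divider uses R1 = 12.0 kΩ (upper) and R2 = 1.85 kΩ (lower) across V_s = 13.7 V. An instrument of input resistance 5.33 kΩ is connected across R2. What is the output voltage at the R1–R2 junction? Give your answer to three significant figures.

R2 ‖ R_L = (1.85 × 5.33)/(1.85 + 5.33) = 1.373 kΩ.
Now apply the divider: V_out = 13.7 × 0.1027 = 1.407 V.
(Unloaded it would be 1.83 V; the load pulls it down.)

V_out ≈ 1.41 V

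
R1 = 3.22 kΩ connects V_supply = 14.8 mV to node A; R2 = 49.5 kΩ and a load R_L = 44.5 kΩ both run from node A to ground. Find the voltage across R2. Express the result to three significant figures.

V_out ≈ 13.0 mV

R2 ‖ R_L = (49.5 × 44.5)/(49.5 + 44.5) = 23.43 kΩ.
Then V_out = V_supply · R2'/(R1 + R2') = 14.8 × 23.43/26.65 = 13.01 mV.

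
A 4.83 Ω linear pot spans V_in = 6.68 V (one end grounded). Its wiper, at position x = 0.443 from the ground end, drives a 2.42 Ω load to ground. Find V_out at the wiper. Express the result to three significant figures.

V_out ≈ 1.98 V

Split the track: R_lower = x·R_p = 2.140 Ω, R_upper = (1−x)·R_p = 2.690 Ω.
R_L loads the lower segment: effective lower R = 1.136 Ω.
Loaded-divider output: V_out = 6.68 × 0.2968 = 1.983 V.
(Unloaded: V_out = x·V_in = 2.96 V.)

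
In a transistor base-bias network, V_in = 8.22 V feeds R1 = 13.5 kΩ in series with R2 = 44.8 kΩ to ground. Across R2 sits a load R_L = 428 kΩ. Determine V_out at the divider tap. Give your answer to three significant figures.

V_out ≈ 6.17 V

First combine the lower leg with the load: R2 ‖ R_L = 40.55 kΩ.
Then V_out = V_in · R2'/(R1 + R2') = 8.22 × 40.55/54.05 = 6.167 V.
(Unloaded it would be 6.32 V; the load pulls it down.)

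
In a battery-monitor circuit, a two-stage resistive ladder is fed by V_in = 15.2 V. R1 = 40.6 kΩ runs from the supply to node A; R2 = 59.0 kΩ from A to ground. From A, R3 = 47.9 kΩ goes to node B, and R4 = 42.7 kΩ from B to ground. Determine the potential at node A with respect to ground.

V_A ≈ 7.12 V

The second stage (R3 + R4 = 90.60 kΩ) loads node A in parallel with R2.
R2 ‖ (R3+R4) = 35.73 kΩ.
V_A = 15.2 × 35.73/(40.6 + 35.73) = 7.115 V.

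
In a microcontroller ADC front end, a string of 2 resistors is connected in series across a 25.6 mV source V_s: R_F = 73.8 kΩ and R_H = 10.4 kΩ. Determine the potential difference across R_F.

ΣR = 73.8 + 10.4 = 84.20 kΩ.
Voltage divider: V = V_s · (73.80 / 84.20) = 25.6 × 0.8765 = 22.44 mV.

V ≈ 22.4 mV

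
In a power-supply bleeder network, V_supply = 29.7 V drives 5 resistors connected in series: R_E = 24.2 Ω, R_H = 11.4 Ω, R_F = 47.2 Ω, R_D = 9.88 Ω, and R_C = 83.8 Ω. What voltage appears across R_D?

V ≈ 1.66 V

Total series resistance ΣR = 24.2 + 11.4 + 47.2 + 9.88 + 83.8 = 176.5 Ω.
By the voltage-divider rule, V = 29.7 × 9.880/176.5 = 1.663 V.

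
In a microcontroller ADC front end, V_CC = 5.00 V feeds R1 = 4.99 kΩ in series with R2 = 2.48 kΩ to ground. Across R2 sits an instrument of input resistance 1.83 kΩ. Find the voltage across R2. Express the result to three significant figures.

The load sits in parallel with R2, giving an effective lower resistance R2' = R2·R_L/(R2+R_L) = 1.053 kΩ.
Then V_out = V_CC · R2'/(R1 + R2') = 5.00 × 1.053/6.043 = 0.8713 V.

V_out ≈ 0.871 V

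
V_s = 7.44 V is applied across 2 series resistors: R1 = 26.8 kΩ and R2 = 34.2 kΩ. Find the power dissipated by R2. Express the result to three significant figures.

P ≈ 0.509 mW

Series current I = V_s/ΣR = 7.44/61.00 = 0.1220 mA.
P = I²R = 0.01488 × 34.2 = 0.5088 mW.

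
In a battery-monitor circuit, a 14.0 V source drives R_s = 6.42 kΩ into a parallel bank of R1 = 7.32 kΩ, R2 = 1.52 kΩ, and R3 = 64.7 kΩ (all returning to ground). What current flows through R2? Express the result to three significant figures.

Equivalent of the parallel group: R_p = 1.235 kΩ.
Node voltage V_A = V_DC · R_p/(R_s + R_p) = 14.0 × 0.1613 = 2.258 V.
Branch current I = V_A/R2 = 2.258/1.52 = 1.486 mA.

I ≈ 1.49 mA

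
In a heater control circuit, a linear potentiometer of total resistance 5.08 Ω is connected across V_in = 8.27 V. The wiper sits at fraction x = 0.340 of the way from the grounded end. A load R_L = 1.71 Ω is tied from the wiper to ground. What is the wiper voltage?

V_out ≈ 1.69 V

Lower segment x·R_p = 1.727 Ω; upper segment (1−x)·R_p = 3.353 Ω.
R_L loads the lower segment: effective lower R = 0.8593 Ω.
V_out = 8.27 × 0.8593/(3.353 + 0.8593) = 1.687 V.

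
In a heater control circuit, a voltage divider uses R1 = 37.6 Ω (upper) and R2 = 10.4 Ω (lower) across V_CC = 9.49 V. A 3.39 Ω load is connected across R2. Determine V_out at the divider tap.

V_out ≈ 0.604 V

First combine the lower leg with the load: R2 ‖ R_L = 2.557 Ω.
Voltage divider with the loaded lower leg: V_out = 9.49 × 2.557/(37.6 + 2.557) = 9.49 × 0.06367 = 0.6042 V.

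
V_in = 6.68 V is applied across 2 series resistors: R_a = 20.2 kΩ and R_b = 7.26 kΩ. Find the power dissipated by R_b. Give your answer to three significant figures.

P ≈ 0.430 mW

Series current I = V_in/ΣR = 6.68/27.46 = 0.2433 mA.
P = I²R = 0.05918 × 7.26 = 0.4296 mW.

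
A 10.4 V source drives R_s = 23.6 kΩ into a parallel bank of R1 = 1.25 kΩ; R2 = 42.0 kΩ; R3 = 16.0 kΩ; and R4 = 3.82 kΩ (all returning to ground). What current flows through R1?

Parallel bank: R_p = 1/(1/1.25 + 1/42.0 + 1/16.0 + 1/3.82) = 0.8710 kΩ.
V_A by voltage divider: V_A = 10.4 × 0.8710/(23.6 + 0.8710) = 0.3702 V.
I(R1) = V_A / R1 = 0.3702/1.25 = 0.2961 mA.

I ≈ 0.296 mA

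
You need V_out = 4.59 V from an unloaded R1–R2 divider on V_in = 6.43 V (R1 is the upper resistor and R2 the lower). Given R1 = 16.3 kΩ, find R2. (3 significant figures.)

The divider ratio is R2/(R1+R2) = 4.59/6.43 = 0.7138.
Rearranging, R2 = R1·k/(1−k) = 16.3 × 2.495 = 40.66 kΩ.

R2 ≈ 40.7 kΩ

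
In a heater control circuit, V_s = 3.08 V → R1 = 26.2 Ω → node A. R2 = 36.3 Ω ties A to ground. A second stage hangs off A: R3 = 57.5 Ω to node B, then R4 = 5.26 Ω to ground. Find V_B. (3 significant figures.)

The second stage (R3 + R4 = 62.76 Ω) loads node A in parallel with R2.
Effective lower resistance at A: R2 ‖ 62.76 = 23.00 Ω.
First divider: V_A = V_s · 23.00/(26.2 + 23.00) = 1.440 V.
Stage 2 is unloaded, so V_B = V_A · R4/(R3+R4) = 1.440 × 5.26/62.76 = 0.1207 V.

V_B ≈ 0.121 V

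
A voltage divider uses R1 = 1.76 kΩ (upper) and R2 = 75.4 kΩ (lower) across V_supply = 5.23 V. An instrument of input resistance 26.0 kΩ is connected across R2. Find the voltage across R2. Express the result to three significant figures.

V_out ≈ 4.79 V

First combine the lower leg with the load: R2 ‖ R_L = 19.33 kΩ.
Now apply the divider: V_out = 5.23 × 0.9166 = 4.794 V.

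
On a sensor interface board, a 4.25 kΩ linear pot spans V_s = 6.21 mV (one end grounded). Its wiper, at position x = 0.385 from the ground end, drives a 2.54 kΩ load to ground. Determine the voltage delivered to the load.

Lower segment x·R_p = 1.636 kΩ; upper segment (1−x)·R_p = 2.614 kΩ.
(x·R_p) ‖ R_L = 0.9952 kΩ.
V_out = 6.21 × 0.9952/(2.614 + 0.9952) = 1.712 mV.

V_out ≈ 1.71 mV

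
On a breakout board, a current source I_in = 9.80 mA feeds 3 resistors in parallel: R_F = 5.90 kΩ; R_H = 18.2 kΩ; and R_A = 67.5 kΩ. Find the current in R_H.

Total conductance ΣG = 1/5.90 + 1/18.2 + 1/67.5 = 0.2393 (units of 1/kΩ).
By the current-divider rule, I = I_in · G_k/ΣG = 9.80 × 0.2297 = 2.251 mA.

I ≈ 2.25 mA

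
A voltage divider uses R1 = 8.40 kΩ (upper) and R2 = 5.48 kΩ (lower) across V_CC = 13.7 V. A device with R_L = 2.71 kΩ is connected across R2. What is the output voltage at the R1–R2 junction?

R2 ‖ R_L = (5.48 × 2.71)/(5.48 + 2.71) = 1.813 kΩ.
Then V_out = V_CC · R2'/(R1 + R2') = 13.7 × 1.813/10.21 = 2.432 V.
(Unloaded it would be 5.41 V; the load pulls it down.)

V_out ≈ 2.43 V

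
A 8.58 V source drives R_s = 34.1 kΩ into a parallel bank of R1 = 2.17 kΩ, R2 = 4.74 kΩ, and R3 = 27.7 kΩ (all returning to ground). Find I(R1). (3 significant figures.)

I ≈ 0.157 mA

Parallel bank: R_p = 1/(1/2.17 + 1/4.74 + 1/27.7) = 1.413 kΩ.
Node voltage V_A = V_s · R_p/(R_s + R_p) = 8.58 × 0.03978 = 0.3413 V.
I(R1) = V_A / R1 = 0.3413/2.17 = 0.1573 mA.
(Check via current divider: I_total = 0.2416 mA; share G_k/ΣG = 0.6510 → same result.)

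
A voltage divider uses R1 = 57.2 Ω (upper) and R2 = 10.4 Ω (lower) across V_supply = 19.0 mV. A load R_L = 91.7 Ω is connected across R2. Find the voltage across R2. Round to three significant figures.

First combine the lower leg with the load: R2 ‖ R_L = 9.341 Ω.
Voltage divider with the loaded lower leg: V_out = 19.0 × 9.341/(57.2 + 9.341) = 19.0 × 0.1404 = 2.667 mV.

V_out ≈ 2.67 mV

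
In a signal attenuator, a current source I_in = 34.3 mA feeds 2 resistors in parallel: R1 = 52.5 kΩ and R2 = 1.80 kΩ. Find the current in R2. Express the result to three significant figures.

Two-branch current divider: I_k = I_in · R_other/(R_1 + R_2).
So I = 34.3 × 52.5/54.30 = 33.16 mA.

I ≈ 33.2 mA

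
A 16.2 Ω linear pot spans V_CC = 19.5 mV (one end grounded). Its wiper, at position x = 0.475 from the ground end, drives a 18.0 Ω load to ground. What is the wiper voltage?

V_out ≈ 7.56 mV

Split the track: R_lower = x·R_p = 7.695 Ω, R_upper = (1−x)·R_p = 8.505 Ω.
(x·R_p) ‖ R_L = 5.391 Ω.
Then V_out = V_CC · 5.391/(8.505 + 5.391) = 7.565 mV.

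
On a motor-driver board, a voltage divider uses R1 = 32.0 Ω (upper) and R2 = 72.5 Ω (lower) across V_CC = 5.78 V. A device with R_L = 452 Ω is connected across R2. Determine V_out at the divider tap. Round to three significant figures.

First combine the lower leg with the load: R2 ‖ R_L = 62.48 Ω.
Voltage divider with the loaded lower leg: V_out = 5.78 × 62.48/(32.0 + 62.48) = 5.78 × 0.6613 = 3.822 V.

V_out ≈ 3.82 V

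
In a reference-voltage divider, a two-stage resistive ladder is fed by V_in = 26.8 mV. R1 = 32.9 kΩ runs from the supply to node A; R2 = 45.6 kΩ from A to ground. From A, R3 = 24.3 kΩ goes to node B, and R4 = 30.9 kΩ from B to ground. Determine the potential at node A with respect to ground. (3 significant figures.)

The second stage (R3 + R4 = 55.20 kΩ) loads node A in parallel with R2.
Effective lower resistance at A: R2 ‖ 55.20 = 24.97 kΩ.
V_A = 26.8 × 24.97/(32.9 + 24.97) = 11.56 mV.

V_A ≈ 11.6 mV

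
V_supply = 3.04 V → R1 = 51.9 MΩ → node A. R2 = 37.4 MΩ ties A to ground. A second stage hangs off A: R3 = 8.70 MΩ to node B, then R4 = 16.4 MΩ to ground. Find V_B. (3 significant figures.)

V_B ≈ 0.446 V

Looking into the second stage from A: R3 + R4 = 25.10 MΩ appears in parallel with R2.
Effective lower resistance at A: R2 ‖ 25.10 = 15.02 MΩ.
First divider: V_A = V_supply · 15.02/(51.9 + 15.02) = 0.6823 V.
Stage 2 is unloaded, so V_B = V_A · R4/(R3+R4) = 0.6823 × 16.4/25.10 = 0.4458 V.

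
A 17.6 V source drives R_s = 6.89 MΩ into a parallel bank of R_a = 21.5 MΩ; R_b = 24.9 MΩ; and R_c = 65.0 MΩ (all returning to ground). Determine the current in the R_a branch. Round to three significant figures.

I ≈ 0.481 µA

Equivalent of the parallel group: R_p = 9.798 MΩ.
V_A by voltage divider: V_A = 17.6 × 9.798/(6.89 + 9.798) = 10.33 V.
Branch current I = V_A/R_a = 10.33/21.5 = 0.4806 µA.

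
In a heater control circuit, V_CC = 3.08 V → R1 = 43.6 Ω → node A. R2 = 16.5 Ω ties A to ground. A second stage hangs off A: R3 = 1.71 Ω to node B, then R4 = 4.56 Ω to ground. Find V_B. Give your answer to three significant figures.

V_B ≈ 0.211 V

Looking into the second stage from A: R3 + R4 = 6.270 Ω appears in parallel with R2.
R2 ‖ (R3+R4) = 4.543 Ω.
V_A = 3.08 × 4.543/(43.6 + 4.543) = 0.2907 V.
V_B = V_A × 0.7273 = 0.2114 V.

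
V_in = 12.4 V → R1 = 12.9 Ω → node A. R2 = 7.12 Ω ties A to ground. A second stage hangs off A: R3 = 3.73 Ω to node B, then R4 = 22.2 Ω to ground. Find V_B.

V_B ≈ 3.21 V

Node A sees R2 in parallel with the series input of stage 2, R3 + R4 = 25.93 Ω.
R2 ‖ (R3+R4) = 5.586 Ω.
First divider: V_A = V_in · 5.586/(12.9 + 5.586) = 3.747 V.
Then the unloaded second divider: V_B = V_A × R4/(R3+R4) = 3.747 × 0.8562 = 3.208 V.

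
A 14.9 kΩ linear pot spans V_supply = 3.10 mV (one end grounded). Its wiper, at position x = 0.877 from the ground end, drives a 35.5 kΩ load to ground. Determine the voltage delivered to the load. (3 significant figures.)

V_out ≈ 2.60 mV

Split the track: R_lower = x·R_p = 13.07 kΩ, R_upper = (1−x)·R_p = 1.833 kΩ.
R_L loads the lower segment: effective lower R = 9.551 kΩ.
V_out = 3.10 × 9.551/(1.833 + 9.551) = 2.601 mV.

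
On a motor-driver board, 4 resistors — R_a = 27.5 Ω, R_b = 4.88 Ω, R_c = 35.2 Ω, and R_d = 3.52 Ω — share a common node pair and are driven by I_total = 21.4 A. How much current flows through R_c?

ΣG = 1/27.5 + 1/4.88 + 1/35.2 + 1/3.52 = 0.5538.
R_c takes the fraction G_k/ΣG = 0.02841/0.5538 = 0.05130, so I = 21.4 × 0.05130 = 1.098 A.

I ≈ 1.10 A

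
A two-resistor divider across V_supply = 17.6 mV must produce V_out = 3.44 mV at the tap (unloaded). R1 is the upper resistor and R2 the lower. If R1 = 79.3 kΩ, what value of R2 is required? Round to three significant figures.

The divider ratio is R2/(R1+R2) = 3.44/17.6 = 0.1955.
R2 = R1 · 0.1955/(1 − 0.1955) = 19.26 kΩ.

R2 ≈ 19.3 kΩ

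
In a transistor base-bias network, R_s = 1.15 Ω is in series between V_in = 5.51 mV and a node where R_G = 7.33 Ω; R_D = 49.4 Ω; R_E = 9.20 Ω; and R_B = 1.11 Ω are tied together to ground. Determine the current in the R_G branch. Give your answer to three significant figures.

I ≈ 0.321 mA

Equivalent of the parallel group: R_p = 0.8574 Ω.
V_A = 5.51 × 0.8574/2.007 = 2.353 mV.
I(R_G) = V_A / R_G = 2.353/7.33 = 0.3211 mA.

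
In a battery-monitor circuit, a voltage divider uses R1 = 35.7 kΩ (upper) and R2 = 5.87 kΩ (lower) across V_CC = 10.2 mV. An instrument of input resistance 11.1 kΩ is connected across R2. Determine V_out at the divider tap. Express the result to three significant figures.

V_out ≈ 0.990 mV

R2 ‖ R_L = (5.87 × 11.1)/(5.87 + 11.1) = 3.840 kΩ.
Voltage divider with the loaded lower leg: V_out = 10.2 × 3.840/(35.7 + 3.840) = 10.2 × 0.09711 = 0.9905 mV.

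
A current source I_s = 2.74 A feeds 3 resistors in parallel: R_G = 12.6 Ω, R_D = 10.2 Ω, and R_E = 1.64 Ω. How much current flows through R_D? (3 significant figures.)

ΣG = 1/12.6 + 1/10.2 + 1/1.64 = 0.7872.
Current divider: I(R_D) = I_s · G_k/ΣG = 2.74 × (0.09804/0.7872) = 2.74 × 0.1245 = 0.3413 A.

I ≈ 0.341 A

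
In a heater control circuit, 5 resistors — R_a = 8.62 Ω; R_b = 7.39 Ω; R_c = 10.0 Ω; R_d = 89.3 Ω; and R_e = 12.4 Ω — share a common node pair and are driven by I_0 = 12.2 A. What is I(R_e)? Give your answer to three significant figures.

Conductances: ΣG = 1/8.62 + 1/7.39 + 1/10.0 + 1/89.3 + 1/12.4 = 0.4432 (1/Ω).
By the current-divider rule, I = I_0 · G_k/ΣG = 12.2 × 0.1820 = 2.220 A.

I ≈ 2.22 A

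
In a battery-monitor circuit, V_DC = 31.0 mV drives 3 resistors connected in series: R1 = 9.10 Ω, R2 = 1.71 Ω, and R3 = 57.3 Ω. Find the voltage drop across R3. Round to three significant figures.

Total series resistance ΣR = 9.10 + 1.71 + 57.3 = 68.11 Ω.
By the voltage-divider rule, V = 31.0 × 57.30/68.11 = 26.08 mV.

V ≈ 26.1 mV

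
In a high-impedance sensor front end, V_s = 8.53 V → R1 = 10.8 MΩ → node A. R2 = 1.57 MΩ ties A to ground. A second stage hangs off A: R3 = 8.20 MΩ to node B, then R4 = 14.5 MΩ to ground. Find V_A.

Node A sees R2 in parallel with the series input of stage 2, R3 + R4 = 22.70 MΩ.
R2 ‖ (R3+R4) = 1.468 MΩ.
V_A = 8.53 × 1.468/(10.8 + 1.468) = 1.021 V.

V_A ≈ 1.02 V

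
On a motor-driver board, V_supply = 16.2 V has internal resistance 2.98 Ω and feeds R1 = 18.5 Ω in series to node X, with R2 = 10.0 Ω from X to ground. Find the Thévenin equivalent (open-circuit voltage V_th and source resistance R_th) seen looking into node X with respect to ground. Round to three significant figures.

R1' = 2.98 + 18.5 = 21.48 Ω (source resistance + R1).
With X open, the divider is unloaded: V_th = 16.2 × 10.0/31.48 = 5.146 V.
Looking into X with the source shorted: R_th = R1'·R2/(R1'+R2) = 21.48 × 10.0/31.48 = 6.823 Ω.

V_th ≈ 5.15 V, R_th ≈ 6.82 Ω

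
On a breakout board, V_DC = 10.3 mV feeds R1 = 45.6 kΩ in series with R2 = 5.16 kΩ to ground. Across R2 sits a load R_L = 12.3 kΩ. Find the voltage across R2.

V_out ≈ 0.760 mV

First combine the lower leg with the load: R2 ‖ R_L = 3.635 kΩ.
Then V_out = V_DC · R2'/(R1 + R2') = 10.3 × 3.635/49.24 = 0.7605 mV.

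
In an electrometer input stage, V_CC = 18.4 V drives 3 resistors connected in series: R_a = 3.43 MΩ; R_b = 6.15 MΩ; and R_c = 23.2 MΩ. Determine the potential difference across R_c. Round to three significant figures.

Total series resistance ΣR = 3.43 + 6.15 + 23.2 = 32.78 MΩ.
By the voltage-divider rule, V = 18.4 × 23.20/32.78 = 13.02 V.

V ≈ 13.0 V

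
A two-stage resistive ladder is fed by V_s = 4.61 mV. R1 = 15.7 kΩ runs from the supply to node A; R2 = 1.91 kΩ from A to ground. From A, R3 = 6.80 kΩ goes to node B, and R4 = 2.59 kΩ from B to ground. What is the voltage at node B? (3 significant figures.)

V_B ≈ 0.117 mV

Node A sees R2 in parallel with the series input of stage 2, R3 + R4 = 9.390 kΩ.
R2 ‖ (R3+R4) = 1.587 kΩ.
V_A = 4.61 × 1.587/(15.7 + 1.587) = 0.4233 mV.
Stage 2 is unloaded, so V_B = V_A · R4/(R3+R4) = 0.4233 × 2.59/9.390 = 0.1167 mV.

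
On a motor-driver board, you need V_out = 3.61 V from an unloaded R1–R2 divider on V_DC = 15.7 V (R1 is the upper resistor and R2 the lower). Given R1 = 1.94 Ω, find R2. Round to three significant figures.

V_out/V_DC = R2/(R1+R2) = 0.2299.
R2 = R1 · 0.2299/(1 − 0.2299) = 0.5793 Ω.

R2 ≈ 0.579 Ω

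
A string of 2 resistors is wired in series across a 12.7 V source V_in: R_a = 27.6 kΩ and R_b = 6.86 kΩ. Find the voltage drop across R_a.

Series total: ΣR = 27.6 + 6.86 = 34.46 kΩ.
V = V_in · R/ΣR = 12.7 × 0.8009 = 10.17 V.

V ≈ 10.2 V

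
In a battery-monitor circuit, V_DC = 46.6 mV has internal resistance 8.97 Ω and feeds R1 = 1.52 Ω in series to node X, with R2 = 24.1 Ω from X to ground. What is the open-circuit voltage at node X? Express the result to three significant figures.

R1' = 8.97 + 1.52 = 10.49 Ω (source resistance + R1).
V_th is the unloaded tap voltage: V_DC · R2/(R1'+R2) = 46.6 × 0.6967 = 32.47 mV.

V_th ≈ 32.5 mV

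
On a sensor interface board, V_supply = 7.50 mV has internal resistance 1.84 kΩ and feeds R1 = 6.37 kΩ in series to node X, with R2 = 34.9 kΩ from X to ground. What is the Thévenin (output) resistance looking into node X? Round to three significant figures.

R_th ≈ 6.65 kΩ

R1' = 1.84 + 6.37 = 8.210 kΩ (source resistance + R1).
Zeroing V_supply shorts the top of R1' to ground, so R_th = R1' ‖ R2 = 6.646 kΩ.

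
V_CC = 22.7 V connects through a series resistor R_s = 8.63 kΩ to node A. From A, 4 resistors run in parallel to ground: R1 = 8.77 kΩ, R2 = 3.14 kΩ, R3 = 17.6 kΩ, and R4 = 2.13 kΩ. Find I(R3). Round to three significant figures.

I ≈ 0.139 mA

Combine the parallel branches: R_p = (1/8.77 + 1/3.14 + 1/17.6 + 1/2.13)⁻¹ = 1.043 kΩ.
V_A = 22.7 × 1.043/9.673 = 2.448 V.
Branch current I = V_A/R3 = 2.448/17.6 = 0.1391 mA.
(Check via current divider: I_total = 2.347 mA; share G_k/ΣG = 0.05926 → same result.)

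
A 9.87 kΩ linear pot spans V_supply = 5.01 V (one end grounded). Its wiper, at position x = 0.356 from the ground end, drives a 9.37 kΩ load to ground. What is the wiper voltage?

Split the track: R_lower = x·R_p = 3.514 kΩ, R_upper = (1−x)·R_p = 6.356 kΩ.
R_L loads the lower segment: effective lower R = 2.555 kΩ.
Loaded-divider output: V_out = 5.01 × 0.2868 = 1.437 V.

V_out ≈ 1.44 V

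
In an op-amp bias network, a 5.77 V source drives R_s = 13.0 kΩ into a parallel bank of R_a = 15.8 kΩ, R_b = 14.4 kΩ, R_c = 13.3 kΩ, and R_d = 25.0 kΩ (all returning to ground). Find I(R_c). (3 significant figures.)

I ≈ 0.103 mA

Equivalent of the parallel group: R_p = 4.034 kΩ.
Node voltage V_A = V_CC · R_p/(R_s + R_p) = 5.77 × 0.2368 = 1.366 V.
I(R_c) = V_A / R_c = 1.366/13.3 = 0.1027 mA.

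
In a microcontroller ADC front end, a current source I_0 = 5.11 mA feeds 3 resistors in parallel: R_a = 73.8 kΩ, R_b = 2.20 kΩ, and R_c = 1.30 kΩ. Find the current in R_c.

I ≈ 3.18 mA

ΣG = 1/73.8 + 1/2.20 + 1/1.30 = 1.237.
Current divider: I(R_c) = I_0 · G_k/ΣG = 5.11 × (0.7692/1.237) = 5.11 × 0.6217 = 3.177 mA.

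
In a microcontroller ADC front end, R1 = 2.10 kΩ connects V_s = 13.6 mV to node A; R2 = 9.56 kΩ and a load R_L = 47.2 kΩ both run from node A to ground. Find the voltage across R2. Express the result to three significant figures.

R2 ‖ R_L = (9.56 × 47.2)/(9.56 + 47.2) = 7.950 kΩ.
Voltage divider with the loaded lower leg: V_out = 13.6 × 7.950/(2.10 + 7.950) = 13.6 × 0.7910 = 10.76 mV.

V_out ≈ 10.8 mV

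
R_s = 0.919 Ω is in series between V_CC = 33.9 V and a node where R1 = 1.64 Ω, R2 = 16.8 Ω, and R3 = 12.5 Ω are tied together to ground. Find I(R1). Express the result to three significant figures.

Combine the parallel branches: R_p = (1/1.64 + 1/16.8 + 1/12.5)⁻¹ = 1.335 Ω.
V_A = 33.9 × 1.335/2.254 = 20.08 V.
I(R1) = V_A / R1 = 20.08/1.64 = 12.24 A.

I ≈ 12.2 A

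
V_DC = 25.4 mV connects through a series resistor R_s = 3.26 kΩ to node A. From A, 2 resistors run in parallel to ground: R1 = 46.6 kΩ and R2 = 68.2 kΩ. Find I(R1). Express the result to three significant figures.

Combine the parallel branches: R_p = (1/46.6 + 1/68.2)⁻¹ = 27.68 kΩ.
V_A = 25.4 × 27.68/30.94 = 22.72 mV.
I(R1) = V_A / R1 = 22.72/46.6 = 0.4876 µA.

I ≈ 0.488 µA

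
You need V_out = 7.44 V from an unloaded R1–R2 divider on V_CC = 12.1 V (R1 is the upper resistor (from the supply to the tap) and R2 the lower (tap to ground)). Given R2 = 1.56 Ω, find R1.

The divider ratio is R2/(R1+R2) = 7.44/12.1 = 0.6149.
So R1 = R2 · (V_CC/V_out − 1) = 1.56 × (12.1/7.44 − 1) = 1.56 × 0.6263 = 0.9771 Ω.

R1 ≈ 0.977 Ω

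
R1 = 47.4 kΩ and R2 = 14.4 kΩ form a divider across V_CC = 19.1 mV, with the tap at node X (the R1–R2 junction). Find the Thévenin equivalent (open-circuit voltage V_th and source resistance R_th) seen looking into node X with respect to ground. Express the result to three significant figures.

V_th ≈ 4.45 mV, R_th ≈ 11.0 kΩ

Open-circuit (no load on X): V_th = V_CC · R2/(R1 + R2) = 19.1 × 14.4/(47.40 + 14.4) = 4.450 mV.
Zeroing V_CC shorts the top of R1 to ground, so R_th = R1 ‖ R2 = 11.04 kΩ.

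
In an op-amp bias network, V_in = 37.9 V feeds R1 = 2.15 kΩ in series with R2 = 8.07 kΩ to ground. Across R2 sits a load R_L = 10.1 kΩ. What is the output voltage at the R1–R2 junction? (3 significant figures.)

V_out ≈ 25.6 V

The load sits in parallel with R2, giving an effective lower resistance R2' = R2·R_L/(R2+R_L) = 4.486 kΩ.
Now apply the divider: V_out = 37.9 × 0.6760 = 25.62 V.
(Unloaded it would be 29.9 V; the load pulls it down.)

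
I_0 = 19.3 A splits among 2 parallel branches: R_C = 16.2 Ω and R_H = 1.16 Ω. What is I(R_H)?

I ≈ 18.0 A

Two-branch current divider: I_k = I_0 · R_other/(R_1 + R_2).
So I = 19.3 × 16.2/17.36 = 18.01 A.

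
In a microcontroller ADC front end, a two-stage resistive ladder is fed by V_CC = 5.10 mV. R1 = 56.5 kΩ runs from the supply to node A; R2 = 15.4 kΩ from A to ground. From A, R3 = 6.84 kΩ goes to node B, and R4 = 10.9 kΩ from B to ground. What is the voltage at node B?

V_B ≈ 0.399 mV

Node A sees R2 in parallel with the series input of stage 2, R3 + R4 = 17.74 kΩ.
R2 ‖ (R3+R4) = 8.244 kΩ.
First divider: V_A = V_CC · 8.244/(56.5 + 8.244) = 0.6494 mV.
V_B = V_A × 0.6144 = 0.3990 mV.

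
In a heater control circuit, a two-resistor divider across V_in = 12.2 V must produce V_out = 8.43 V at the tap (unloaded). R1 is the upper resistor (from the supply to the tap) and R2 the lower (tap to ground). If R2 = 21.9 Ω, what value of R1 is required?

R1 ≈ 9.79 Ω

The divider ratio is R2/(R1+R2) = 8.43/12.2 = 0.6910.
Rearranging, R1 = R2·(1−k)/k = 21.9 × 0.4472 = 9.794 Ω.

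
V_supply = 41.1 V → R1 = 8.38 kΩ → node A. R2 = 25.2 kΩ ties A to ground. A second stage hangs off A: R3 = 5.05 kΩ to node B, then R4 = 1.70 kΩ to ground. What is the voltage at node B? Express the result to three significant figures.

V_B ≈ 4.02 V

Node A sees R2 in parallel with the series input of stage 2, R3 + R4 = 6.750 kΩ.
R2 ‖ (R3+R4) = 5.324 kΩ.
V_A = 41.1 × 5.324/(8.38 + 5.324) = 15.97 V.
Then the unloaded second divider: V_B = V_A × R4/(R3+R4) = 15.97 × 0.2519 = 4.021 V.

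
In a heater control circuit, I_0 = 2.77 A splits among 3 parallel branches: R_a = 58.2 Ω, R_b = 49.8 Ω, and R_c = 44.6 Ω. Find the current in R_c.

ΣG = 1/58.2 + 1/49.8 + 1/44.6 = 0.05968.
Current divider: I(R_c) = I_0 · G_k/ΣG = 2.77 × (0.02242/0.05968) = 2.77 × 0.3757 = 1.041 A.

I ≈ 1.04 A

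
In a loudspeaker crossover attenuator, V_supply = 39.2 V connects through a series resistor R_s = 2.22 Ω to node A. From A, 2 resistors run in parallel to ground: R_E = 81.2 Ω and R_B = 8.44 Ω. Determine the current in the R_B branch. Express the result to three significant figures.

I ≈ 3.60 A

Equivalent of the parallel group: R_p = 7.645 Ω.
V_A = 39.2 × 7.645/9.865 = 30.38 V.
Branch current I = V_A/R_B = 30.38/8.44 = 3.599 A.
(Equivalently: I_total = 3.974 A, then current-divider fraction G_k/ΣG = 0.9058.)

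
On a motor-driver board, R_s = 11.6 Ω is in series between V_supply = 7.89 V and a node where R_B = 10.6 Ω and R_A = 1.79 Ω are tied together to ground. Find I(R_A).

I ≈ 0.514 A

Combine the parallel branches: R_p = (1/10.6 + 1/1.79)⁻¹ = 1.531 Ω.
V_A = 7.89 × 1.531/13.13 = 0.9201 V.
Branch current I = V_A/R_A = 0.9201/1.79 = 0.5140 A.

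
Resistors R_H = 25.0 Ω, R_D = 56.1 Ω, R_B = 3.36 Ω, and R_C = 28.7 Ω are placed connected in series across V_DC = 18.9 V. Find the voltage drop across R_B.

ΣR = 25.0 + 56.1 + 3.36 + 28.7 = 113.2 Ω.
Voltage divider: V = V_DC · (3.360 / 113.2) = 18.9 × 0.02969 = 0.5612 V.

V ≈ 0.561 V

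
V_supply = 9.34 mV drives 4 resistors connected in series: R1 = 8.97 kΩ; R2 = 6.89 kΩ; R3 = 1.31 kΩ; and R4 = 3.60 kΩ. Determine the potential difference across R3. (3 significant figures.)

Series total: ΣR = 8.97 + 6.89 + 1.31 + 3.60 = 20.77 kΩ.
By the voltage-divider rule, V = 9.34 × 1.310/20.77 = 0.5891 mV.

V ≈ 0.589 mV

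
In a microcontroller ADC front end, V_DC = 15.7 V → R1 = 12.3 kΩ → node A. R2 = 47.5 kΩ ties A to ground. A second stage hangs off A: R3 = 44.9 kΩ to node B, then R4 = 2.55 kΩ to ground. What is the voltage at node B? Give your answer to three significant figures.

V_B ≈ 0.556 V

The second stage (R3 + R4 = 47.45 kΩ) loads node A in parallel with R2.
Effective lower resistance at A: R2 ‖ 47.45 = 23.74 kΩ.
So V_A = 15.7 × 0.6587 = 10.34 V.
V_B = V_A × 0.05374 = 0.5558 V.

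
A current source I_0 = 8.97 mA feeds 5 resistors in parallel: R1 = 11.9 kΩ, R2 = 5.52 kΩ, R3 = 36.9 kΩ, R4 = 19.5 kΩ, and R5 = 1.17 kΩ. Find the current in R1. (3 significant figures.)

I ≈ 0.629 mA

Conductances: ΣG = 1/11.9 + 1/5.52 + 1/36.9 + 1/19.5 + 1/1.17 = 1.198 (1/kΩ).
R1 takes the fraction G_k/ΣG = 0.08403/1.198 = 0.07013, so I = 8.97 × 0.07013 = 0.6291 mA.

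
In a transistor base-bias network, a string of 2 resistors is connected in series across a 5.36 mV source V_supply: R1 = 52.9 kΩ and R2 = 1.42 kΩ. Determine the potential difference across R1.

V ≈ 5.22 mV

Series total: ΣR = 52.9 + 1.42 = 54.32 kΩ.
Voltage divider: V = V_supply · (52.90 / 54.32) = 5.36 × 0.9739 = 5.220 mV.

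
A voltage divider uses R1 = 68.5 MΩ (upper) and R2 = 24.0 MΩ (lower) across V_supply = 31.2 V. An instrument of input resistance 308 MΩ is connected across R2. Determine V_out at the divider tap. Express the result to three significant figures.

V_out ≈ 7.65 V

R2 ‖ R_L = (24.0 × 308)/(24.0 + 308) = 22.27 MΩ.
Voltage divider with the loaded lower leg: V_out = 31.2 × 22.27/(68.5 + 22.27) = 31.2 × 0.2453 = 7.653 V.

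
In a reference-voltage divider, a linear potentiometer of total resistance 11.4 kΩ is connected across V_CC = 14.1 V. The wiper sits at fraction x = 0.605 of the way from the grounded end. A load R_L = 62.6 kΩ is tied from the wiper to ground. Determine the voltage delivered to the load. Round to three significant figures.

V_out ≈ 8.17 V

Split the track: R_lower = x·R_p = 6.897 kΩ, R_upper = (1−x)·R_p = 4.503 kΩ.
(x·R_p) ‖ R_L = 6.213 kΩ.
Then V_out = V_CC · 6.213/(4.503 + 6.213) = 8.175 V.
(Unloaded: V_out = x·V_CC = 8.53 V.)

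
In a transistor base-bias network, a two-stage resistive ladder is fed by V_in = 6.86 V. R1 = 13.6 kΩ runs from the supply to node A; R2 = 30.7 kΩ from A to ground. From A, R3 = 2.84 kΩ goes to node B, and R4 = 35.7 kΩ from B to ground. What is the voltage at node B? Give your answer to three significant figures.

V_B ≈ 3.54 V

The second stage (R3 + R4 = 38.54 kΩ) loads node A in parallel with R2.
R2 ‖ (R3+R4) = 17.09 kΩ.
First divider: V_A = V_in · 17.09/(13.6 + 17.09) = 3.820 V.
Then the unloaded second divider: V_B = V_A × R4/(R3+R4) = 3.820 × 0.9263 = 3.538 V.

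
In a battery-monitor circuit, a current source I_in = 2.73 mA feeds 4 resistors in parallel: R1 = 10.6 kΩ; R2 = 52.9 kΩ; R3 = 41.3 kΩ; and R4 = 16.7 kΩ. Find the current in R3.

I ≈ 0.335 mA

ΣG = 1/10.6 + 1/52.9 + 1/41.3 + 1/16.7 = 0.1973.
By the current-divider rule, I = I_in · G_k/ΣG = 2.73 × 0.1227 = 0.3350 mA.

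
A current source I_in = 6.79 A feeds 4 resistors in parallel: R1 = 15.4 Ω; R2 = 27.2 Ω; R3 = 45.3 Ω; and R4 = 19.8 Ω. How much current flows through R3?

ΣG = 1/15.4 + 1/27.2 + 1/45.3 + 1/19.8 = 0.1743.
Current divider: I(R3) = I_in · G_k/ΣG = 6.79 × (0.02208/0.1743) = 6.79 × 0.1267 = 0.8601 A.

I ≈ 0.860 A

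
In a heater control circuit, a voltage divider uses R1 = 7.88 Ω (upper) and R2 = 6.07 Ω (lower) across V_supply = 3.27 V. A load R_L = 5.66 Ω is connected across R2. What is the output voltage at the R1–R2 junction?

V_out ≈ 0.886 V

R2 ‖ R_L = (6.07 × 5.66)/(6.07 + 5.66) = 2.929 Ω.
Then V_out = V_supply · R2'/(R1 + R2') = 3.27 × 2.929/10.81 = 0.8861 V.
(Unloaded it would be 1.42 V; the load pulls it down.)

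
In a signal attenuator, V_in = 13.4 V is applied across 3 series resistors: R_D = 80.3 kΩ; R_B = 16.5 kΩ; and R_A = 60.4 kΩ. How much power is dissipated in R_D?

Series current I = V_in/ΣR = 13.4/157.2 = 0.08524 mA.
V(R_D) = I·R = 6.845 V; P = V·I = 6.845 × 0.08524 = 0.5835 mW.

P ≈ 0.583 mW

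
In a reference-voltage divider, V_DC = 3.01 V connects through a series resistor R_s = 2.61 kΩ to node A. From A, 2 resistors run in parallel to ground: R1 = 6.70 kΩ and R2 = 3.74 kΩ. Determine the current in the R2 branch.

Parallel bank: R_p = 1/(1/6.70 + 1/3.74) = 2.400 kΩ.
Node voltage V_A = V_DC · R_p/(R_s + R_p) = 3.01 × 0.4791 = 1.442 V.
I(R2) = V_A / R2 = 1.442/3.74 = 0.3856 mA.
(Check via current divider: I_total = 0.6008 mA; share G_k/ΣG = 0.6418 → same result.)

I ≈ 0.386 mA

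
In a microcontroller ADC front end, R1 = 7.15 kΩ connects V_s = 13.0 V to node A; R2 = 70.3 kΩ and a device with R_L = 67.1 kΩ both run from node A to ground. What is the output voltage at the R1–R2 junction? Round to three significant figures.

R2 ‖ R_L = (70.3 × 67.1)/(70.3 + 67.1) = 34.33 kΩ.
Voltage divider with the loaded lower leg: V_out = 13.0 × 34.33/(7.15 + 34.33) = 13.0 × 0.8276 = 10.76 V.

V_out ≈ 10.8 V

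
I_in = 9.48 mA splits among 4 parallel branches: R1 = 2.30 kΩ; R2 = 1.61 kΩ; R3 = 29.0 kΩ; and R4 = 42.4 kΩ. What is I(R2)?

I ≈ 5.29 mA

Total conductance ΣG = 1/2.30 + 1/1.61 + 1/29.0 + 1/42.4 = 1.114 (units of 1/kΩ).
R2 takes the fraction G_k/ΣG = 0.6211/1.114 = 0.5576, so I = 9.48 × 0.5576 = 5.286 mA.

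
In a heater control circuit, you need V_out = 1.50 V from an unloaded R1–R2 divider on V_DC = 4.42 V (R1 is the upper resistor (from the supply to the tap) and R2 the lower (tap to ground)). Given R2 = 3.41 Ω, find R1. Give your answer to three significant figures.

R1 ≈ 6.64 Ω

Required fraction k = V_out/V_DC = 0.3394.
R1 = R2·(1/k − 1) = 3.41 × 1.947 = 6.638 Ω.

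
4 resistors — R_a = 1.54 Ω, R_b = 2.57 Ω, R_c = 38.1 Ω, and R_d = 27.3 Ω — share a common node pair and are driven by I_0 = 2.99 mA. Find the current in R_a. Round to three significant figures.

I ≈ 1.76 mA

Total conductance ΣG = 1/1.54 + 1/2.57 + 1/38.1 + 1/27.3 = 1.101 (units of 1/Ω).
Current divider: I(R_a) = I_0 · G_k/ΣG = 2.99 × (0.6494/1.101) = 2.99 × 0.5896 = 1.763 mA.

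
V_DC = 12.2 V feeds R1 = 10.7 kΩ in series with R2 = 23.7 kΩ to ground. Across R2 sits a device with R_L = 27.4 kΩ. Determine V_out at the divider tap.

R2 ‖ R_L = (23.7 × 27.4)/(23.7 + 27.4) = 12.71 kΩ.
Voltage divider with the loaded lower leg: V_out = 12.2 × 12.71/(10.7 + 12.71) = 12.2 × 0.5429 = 6.623 V.

V_out ≈ 6.62 V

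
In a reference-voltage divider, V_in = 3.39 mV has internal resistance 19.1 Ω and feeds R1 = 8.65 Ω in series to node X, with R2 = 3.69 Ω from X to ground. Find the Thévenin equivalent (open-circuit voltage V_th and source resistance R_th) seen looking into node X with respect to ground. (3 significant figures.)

V_th ≈ 0.398 mV, R_th ≈ 3.26 Ω

R1' = 19.1 + 8.65 = 27.75 Ω (source resistance + R1).
Open-circuit (no load on X): V_th = V_in · R2/(R1' + R2) = 3.39 × 3.69/(27.75 + 3.69) = 0.3979 mV.
Zeroing V_in shorts the top of R1' to ground, so R_th = R1' ‖ R2 = 3.257 Ω.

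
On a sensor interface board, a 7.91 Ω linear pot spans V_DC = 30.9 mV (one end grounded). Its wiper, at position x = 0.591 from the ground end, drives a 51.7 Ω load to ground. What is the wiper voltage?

Split the track: R_lower = x·R_p = 4.675 Ω, R_upper = (1−x)·R_p = 3.235 Ω.
Lower segment in parallel with the load: 4.675 ‖ 51.7 = 4.287 Ω.
Loaded-divider output: V_out = 30.9 × 0.5699 = 17.61 mV.

V_out ≈ 17.6 mV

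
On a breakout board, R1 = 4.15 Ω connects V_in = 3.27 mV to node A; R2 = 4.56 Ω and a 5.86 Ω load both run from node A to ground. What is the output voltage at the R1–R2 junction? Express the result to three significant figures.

First combine the lower leg with the load: R2 ‖ R_L = 2.564 Ω.
Now apply the divider: V_out = 3.27 × 0.3819 = 1.249 mV.
(Unloaded it would be 1.71 mV; the load pulls it down.)

V_out ≈ 1.25 mV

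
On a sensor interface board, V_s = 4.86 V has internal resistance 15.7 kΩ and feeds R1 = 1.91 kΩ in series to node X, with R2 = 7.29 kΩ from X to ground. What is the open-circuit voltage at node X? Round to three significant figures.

R1' = 15.7 + 1.91 = 17.61 kΩ (source resistance + R1).
With X open, the divider is unloaded: V_th = 4.86 × 7.29/24.90 = 1.423 V.

V_th ≈ 1.42 V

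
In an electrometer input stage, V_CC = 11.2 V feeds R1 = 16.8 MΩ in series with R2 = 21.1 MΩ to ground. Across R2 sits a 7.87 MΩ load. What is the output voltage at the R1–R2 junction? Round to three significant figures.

V_out ≈ 2.85 V

First combine the lower leg with the load: R2 ‖ R_L = 5.732 MΩ.
Voltage divider with the loaded lower leg: V_out = 11.2 × 5.732/(16.8 + 5.732) = 11.2 × 0.2544 = 2.849 V.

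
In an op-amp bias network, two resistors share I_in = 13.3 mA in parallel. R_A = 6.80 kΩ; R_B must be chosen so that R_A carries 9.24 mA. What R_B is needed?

R_B ≈ 15.5 kΩ

In a two-way split, I_A/I_in = R_B/(R_A + R_B).
9.24/13.3 = R_B/(R_A + R_B) → R_B = R_A · (0.6947)/(1 − 0.6947) = 6.80 × 2.276 = 15.48 kΩ.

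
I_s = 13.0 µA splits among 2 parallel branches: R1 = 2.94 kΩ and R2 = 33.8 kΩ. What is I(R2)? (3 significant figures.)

For two parallel branches, I_k = I_s · (other R)/(sum of R).
I(R2) = 13.0 × 2.94/(2.94 + 33.8) = 13.0 × 0.08002 = 1.040 µA.

I ≈ 1.04 µA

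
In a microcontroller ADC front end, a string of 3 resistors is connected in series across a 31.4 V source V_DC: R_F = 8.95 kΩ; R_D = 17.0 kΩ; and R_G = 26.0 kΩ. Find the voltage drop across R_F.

V ≈ 5.41 V

Series total: ΣR = 8.95 + 17.0 + 26.0 = 51.95 kΩ.
Voltage divider: V = V_DC · (8.950 / 51.95) = 31.4 × 0.1723 = 5.410 V.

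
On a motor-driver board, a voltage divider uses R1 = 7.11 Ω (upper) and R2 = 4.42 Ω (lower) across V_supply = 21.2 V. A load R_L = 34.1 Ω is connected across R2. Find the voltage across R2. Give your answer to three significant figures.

V_out ≈ 7.53 V

R2 ‖ R_L = (4.42 × 34.1)/(4.42 + 34.1) = 3.913 Ω.
Now apply the divider: V_out = 21.2 × 0.3550 = 7.525 V.
(Unloaded it would be 8.13 V; the load pulls it down.)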